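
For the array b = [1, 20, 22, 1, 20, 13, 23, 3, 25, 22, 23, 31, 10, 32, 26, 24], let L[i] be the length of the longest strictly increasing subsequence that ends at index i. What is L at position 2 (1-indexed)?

dp[i] = 1 + max{dp[j] : j<i, b[j]<b[i]} (or 1 if no such j):
i:      1  2  3  4  5  6  7  8  9 10 11 12 13 14 15 16
b[i]:   1 20 22  1 20 13 23  3 25 22 23 31 10 32 26 24
dp:     1  2  3  1  2  2  4  2  5  3  4  6  3  7  6  5
At index 2 the value is 2.

2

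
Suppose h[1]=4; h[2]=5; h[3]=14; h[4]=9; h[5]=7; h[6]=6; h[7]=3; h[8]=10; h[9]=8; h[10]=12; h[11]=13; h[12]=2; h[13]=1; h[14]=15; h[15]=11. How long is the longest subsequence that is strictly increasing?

7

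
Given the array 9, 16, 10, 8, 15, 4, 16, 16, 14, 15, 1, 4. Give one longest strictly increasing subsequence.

9, 10, 15, 16

Patience tails give the LIS length; then backtrack through the dp parents:
9 → extends → [9]
16 → extends → [9, 16]
10 → replaces 16 → [9, 10]
8 → replaces 9 → [8, 10]
15 → extends → [8, 10, 15]
4 → replaces 8 → [4, 10, 15]
16 → extends → [4, 10, 15, 16]
16 → already a tail → [4, 10, 15, 16]
14 → replaces 15 → [4, 10, 14, 16]
15 → replaces 16 → [4, 10, 14, 15]
1 → replaces 4 → [1, 10, 14, 15]
4 → replaces 10 → [1, 4, 14, 15]
Length 4; one witness is 9, 10, 15, 16.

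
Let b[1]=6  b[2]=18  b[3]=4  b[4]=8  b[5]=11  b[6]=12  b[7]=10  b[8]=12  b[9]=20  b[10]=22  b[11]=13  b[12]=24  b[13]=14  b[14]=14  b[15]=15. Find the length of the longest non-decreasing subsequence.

9

Let dp[i] be the length of the longest such subsequence ending at index i:
i:      1  2  3  4  5  6  7  8  9 10 11 12 13 14 15
b[i]:   6 18  4  8 11 12 10 12 20 22 13 24 14 14 15
dp:     1  2  1  2  3  4  3  5  6  7  6  8  7  8  9
Maximum dp value is 9.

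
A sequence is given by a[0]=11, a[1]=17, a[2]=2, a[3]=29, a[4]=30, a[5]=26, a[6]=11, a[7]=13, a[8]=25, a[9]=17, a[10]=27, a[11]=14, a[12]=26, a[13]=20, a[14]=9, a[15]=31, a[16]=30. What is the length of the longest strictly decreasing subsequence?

6

Negate each value so 'decreasing' becomes 'increasing', then run patience tails on the negated sequence:
-11 → extends → [-11]
-17 → replaces -11 → [-17]
-2 → extends → [-17, -2]
-29 → replaces -17 → [-29, -2]
-30 → replaces -29 → [-30, -2]
-26 → replaces -2 → [-30, -26]
-11 → extends → [-30, -26, -11]
-13 → replaces -11 → [-30, -26, -13]
-25 → replaces -13 → [-30, -26, -25]
-17 → extends → [-30, -26, -25, -17]
-27 → replaces -26 → [-30, -27, -25, -17]
-14 → extends → [-30, -27, -25, -17, -14]
-26 → replaces -25 → [-30, -27, -26, -17, -14]
-20 → replaces -17 → [-30, -27, -26, -20, -14]
-9 → extends → [-30, -27, -26, -20, -14, -9]
-31 → replaces -30 → [-31, -27, -26, -20, -14, -9]
-30 → replaces -27 → [-31, -30, -26, -20, -14, -9]
Six tails, so the longest strictly decreasing subsequence of the original has length 6.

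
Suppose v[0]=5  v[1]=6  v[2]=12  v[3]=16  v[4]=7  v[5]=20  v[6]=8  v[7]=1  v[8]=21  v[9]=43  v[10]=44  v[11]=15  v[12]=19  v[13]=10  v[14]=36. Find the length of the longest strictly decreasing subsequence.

3

Negate each value so 'decreasing' becomes 'increasing', then run patience tails on the negated sequence:
-5 → extends → [-5]
-6 → replaces -5 → [-6]
-12 → replaces -6 → [-12]
-16 → replaces -12 → [-16]
-7 → extends → [-16, -7]
-20 → replaces -16 → [-20, -7]
-8 → replaces -7 → [-20, -8]
-1 → extends → [-20, -8, -1]
-21 → replaces -20 → [-21, -8, -1]
-43 → replaces -21 → [-43, -8, -1]
-44 → replaces -43 → [-44, -8, -1]
-15 → replaces -8 → [-44, -15, -1]
-19 → replaces -15 → [-44, -19, -1]
-10 → replaces -1 → [-44, -19, -10]
-36 → replaces -19 → [-44, -36, -10]
Three tails, so the longest strictly decreasing subsequence of the original has length 3.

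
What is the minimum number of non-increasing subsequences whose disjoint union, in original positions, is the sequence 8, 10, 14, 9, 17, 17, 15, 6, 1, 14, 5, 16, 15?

Place each on the leftmost legal pile:
8 → new pile 1 (tops now [8])
10 → new pile 2 (tops now [8, 10])
14 → new pile 3 (tops now [8, 10, 14])
9 → pile 2 (tops now [8, 9, 14])
17 → new pile 4 (tops now [8, 9, 14, 17])
17 → pile 4 (tops now [8, 9, 14, 17])
15 → pile 4 (tops now [8, 9, 14, 15])
6 → pile 1 (tops now [6, 9, 14, 15])
1 → pile 1 (tops now [1, 9, 14, 15])
14 → pile 3 (tops now [1, 9, 14, 15])
5 → pile 2 (tops now [1, 5, 14, 15])
16 → new pile 5 (tops now [1, 5, 14, 15, 16])
15 → pile 4 (tops now [1, 5, 14, 15, 16])
Five piles.

5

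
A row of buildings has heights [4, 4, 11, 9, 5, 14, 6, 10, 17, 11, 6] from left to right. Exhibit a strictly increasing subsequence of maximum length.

Patience tails give the LIS length; then backtrack through the dp parents:
4 → extends → [4]
4 → already a tail → [4]
11 → extends → [4, 11]
9 → replaces 11 → [4, 9]
5 → replaces 9 → [4, 5]
14 → extends → [4, 5, 14]
6 → replaces 14 → [4, 5, 6]
10 → extends → [4, 5, 6, 10]
17 → extends → [4, 5, 6, 10, 17]
11 → replaces 17 → [4, 5, 6, 10, 11]
6 → already a tail → [4, 5, 6, 10, 11]
Length 5; one witness is 4, 5, 6, 10, 17.

4, 5, 6, 10, 17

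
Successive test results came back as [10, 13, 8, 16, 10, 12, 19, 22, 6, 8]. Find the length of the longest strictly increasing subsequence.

5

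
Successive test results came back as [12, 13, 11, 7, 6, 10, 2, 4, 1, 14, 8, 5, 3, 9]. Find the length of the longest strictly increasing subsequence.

4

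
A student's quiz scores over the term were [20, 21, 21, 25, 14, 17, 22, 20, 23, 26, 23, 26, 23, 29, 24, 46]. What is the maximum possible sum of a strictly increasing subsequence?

187

Let S[i] be the best sum of a strictly increasing subsequence ending at i:
i:       1   2   3   4   5   6   7   8   9  10  11  12  13  14  15  16
a[i]:   20  21  21  25  14  17  22  20  23  26  23  26  23  29  24  46
S:      20  41  41  66  14  31  63  51  86 112  86 112  86 141 110 187
Maximum is 187 (e.g. 20 + 21 + 22 + 23 + 26 + 29 + 46).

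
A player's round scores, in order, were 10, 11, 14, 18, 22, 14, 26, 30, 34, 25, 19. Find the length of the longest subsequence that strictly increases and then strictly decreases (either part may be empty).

10

inc[i] = longest strictly increasing subsequence ending at i; dec[i] = longest strictly decreasing subsequence starting at i:
i:      1  2  3  4  5  6  7  8  9 10 11
a[i]:  10 11 14 18 22 14 26 30 34 25 19
inc:    1  2  3  4  5  3  6  7  8  6  5
dec:    1  1  1  2  2  1  3  3  3  2  1
Best peak at i=9 (value 34): inc=8, dec=3, length 8+3−1 = 10.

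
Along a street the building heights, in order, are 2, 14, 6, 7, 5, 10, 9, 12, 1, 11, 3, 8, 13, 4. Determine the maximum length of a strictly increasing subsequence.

6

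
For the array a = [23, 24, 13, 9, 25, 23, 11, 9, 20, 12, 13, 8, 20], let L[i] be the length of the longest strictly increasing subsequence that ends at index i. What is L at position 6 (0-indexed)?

dp[i] = 1 + max{dp[j] : j<i, a[j]<a[i]} (or 1 if no such j):
i:      0  1  2  3  4  5  6  7  8  9 10 11 12
a[i]:  23 24 13  9 25 23 11  9 20 12 13  8 20
dp:     1  2  1  1  3  2  2  1  3  3  4  1  5
At index 6 the value is 2.

2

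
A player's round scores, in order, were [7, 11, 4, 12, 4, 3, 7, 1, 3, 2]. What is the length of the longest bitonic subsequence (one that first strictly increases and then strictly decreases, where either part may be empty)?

inc[i] = longest strictly increasing subsequence ending at i; dec[i] = longest strictly decreasing subsequence starting at i:
i:      1  2  3  4  5  6  7  8  9 10
a[i]:   7 11  4 12  4  3  7  1  3  2
inc:    1  2  1  3  1  1  2  1  2  2
dec:    4  4  3  4  3  2  3  1  2  1
Best peak at i=4 (value 12): inc=3, dec=4, length 3+4−1 = 6.

6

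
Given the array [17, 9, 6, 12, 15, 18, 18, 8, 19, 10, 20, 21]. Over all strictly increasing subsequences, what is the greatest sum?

114

Let S[i] be the best sum of a strictly increasing subsequence ending at i:
i:       1   2   3   4   5   6   7   8   9  10  11  12
a[i]:   17   9   6  12  15  18  18   8  19  10  20  21
S:      17   9   6  21  36  54  54  14  73  24  93 114
Maximum is 114 (e.g. 9 + 12 + 15 + 18 + 19 + 20 + 21).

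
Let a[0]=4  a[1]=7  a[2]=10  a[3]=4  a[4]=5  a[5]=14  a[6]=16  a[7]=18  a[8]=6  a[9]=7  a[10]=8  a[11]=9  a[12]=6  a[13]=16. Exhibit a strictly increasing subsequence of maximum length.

4, 5, 6, 7, 8, 9, 16

Patience tails give the LIS length; then backtrack through the dp parents:
4 → extends → [4]
7 → extends → [4, 7]
10 → extends → [4, 7, 10]
4 → already a tail → [4, 7, 10]
5 → replaces 7 → [4, 5, 10]
14 → extends → [4, 5, 10, 14]
16 → extends → [4, 5, 10, 14, 16]
18 → extends → [4, 5, 10, 14, 16, 18]
6 → replaces 10 → [4, 5, 6, 14, 16, 18]
7 → replaces 14 → [4, 5, 6, 7, 16, 18]
8 → replaces 16 → [4, 5, 6, 7, 8, 18]
9 → replaces 18 → [4, 5, 6, 7, 8, 9]
6 → already a tail → [4, 5, 6, 7, 8, 9]
16 → extends → [4, 5, 6, 7, 8, 9, 16]
Length 7; one witness is 4, 5, 6, 7, 8, 9, 16.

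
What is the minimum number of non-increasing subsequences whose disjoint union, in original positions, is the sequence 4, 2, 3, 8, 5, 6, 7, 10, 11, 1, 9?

Place each on the leftmost legal pile:
4 → new pile 1 (tops now [4])
2 → pile 1 (tops now [2])
3 → new pile 2 (tops now [2, 3])
8 → new pile 3 (tops now [2, 3, 8])
5 → pile 3 (tops now [2, 3, 5])
6 → new pile 4 (tops now [2, 3, 5, 6])
7 → new pile 5 (tops now [2, 3, 5, 6, 7])
10 → new pile 6 (tops now [2, 3, 5, 6, 7, 10])
11 → new pile 7 (tops now [2, 3, 5, 6, 7, 10, 11])
1 → pile 1 (tops now [1, 3, 5, 6, 7, 10, 11])
9 → pile 6 (tops now [1, 3, 5, 6, 7, 9, 11])
Seven piles.

7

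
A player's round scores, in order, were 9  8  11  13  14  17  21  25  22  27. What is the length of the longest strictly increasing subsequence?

8

Track the smallest tail for each achievable length (strict):
9 → extends → [9]
8 → replaces 9 → [8]
11 → extends → [8, 11]
13 → extends → [8, 11, 13]
14 → extends → [8, 11, 13, 14]
17 → extends → [8, 11, 13, 14, 17]
21 → extends → [8, 11, 13, 14, 17, 21]
25 → extends → [8, 11, 13, 14, 17, 21, 25]
22 → replaces 25 → [8, 11, 13, 14, 17, 21, 22]
27 → extends → [8, 11, 13, 14, 17, 21, 22, 27]
Eight tails, so the longest strictly increasing subsequence has length 8 (e.g. 9, 11, 13, 14, 17, 21, 25, 27).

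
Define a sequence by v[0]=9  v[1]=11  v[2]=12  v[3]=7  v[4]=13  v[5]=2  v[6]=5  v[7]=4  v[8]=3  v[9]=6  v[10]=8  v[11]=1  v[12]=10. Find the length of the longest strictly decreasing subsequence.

6

Negate each value so 'decreasing' becomes 'increasing', then run patience tails on the negated sequence:
-9 → extends → [-9]
-11 → replaces -9 → [-11]
-12 → replaces -11 → [-12]
-7 → extends → [-12, -7]
-13 → replaces -12 → [-13, -7]
-2 → extends → [-13, -7, -2]
-5 → replaces -2 → [-13, -7, -5]
-4 → extends → [-13, -7, -5, -4]
-3 → extends → [-13, -7, -5, -4, -3]
-6 → replaces -5 → [-13, -7, -6, -4, -3]
-8 → replaces -7 → [-13, -8, -6, -4, -3]
-1 → extends → [-13, -8, -6, -4, -3, -1]
-10 → replaces -8 → [-13, -10, -6, -4, -3, -1]
Six tails, so the longest strictly decreasing subsequence of the original has length 6.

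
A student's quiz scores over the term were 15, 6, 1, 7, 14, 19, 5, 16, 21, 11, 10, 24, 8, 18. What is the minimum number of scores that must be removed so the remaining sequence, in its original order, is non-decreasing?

Fewest deletions = n − (longest non-decreasing subsequence).
Patience tails:
15 → extends → [15]
6 → replaces 15 → [6]
1 → replaces 6 → [1]
7 → extends → [1, 7]
14 → extends → [1, 7, 14]
19 → extends → [1, 7, 14, 19]
5 → replaces 7 → [1, 5, 14, 19]
16 → replaces 19 → [1, 5, 14, 16]
21 → extends → [1, 5, 14, 16, 21]
11 → replaces 14 → [1, 5, 11, 16, 21]
10 → replaces 11 → [1, 5, 10, 16, 21]
24 → extends → [1, 5, 10, 16, 21, 24]
8 → replaces 10 → [1, 5, 8, 16, 21, 24]
18 → replaces 21 → [1, 5, 8, 16, 18, 24]
Longest non-decreasing subsequence has length 6, so deletions = 14 − 6 = 8.

8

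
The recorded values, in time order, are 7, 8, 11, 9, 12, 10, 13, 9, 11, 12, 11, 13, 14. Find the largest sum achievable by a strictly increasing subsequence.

Let S[i] be the best sum of a strictly increasing subsequence ending at i:
i:      1  2  3  4  5  6  7  8  9 10 11 12 13
a[i]:   7  8 11  9 12 10 13  9 11 12 11 13 14
S:      7 15 26 24 38 34 51 24 45 57 45 70 84
Maximum is 84 (e.g. 7 + 8 + 9 + 10 + 11 + 12 + 13 + 14).

84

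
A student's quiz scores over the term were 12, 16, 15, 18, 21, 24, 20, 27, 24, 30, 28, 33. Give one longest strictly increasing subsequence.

Patience tails give the LIS length; then backtrack through the dp parents:
12 → extends → [12]
16 → extends → [12, 16]
15 → replaces 16 → [12, 15]
18 → extends → [12, 15, 18]
21 → extends → [12, 15, 18, 21]
24 → extends → [12, 15, 18, 21, 24]
20 → replaces 21 → [12, 15, 18, 20, 24]
27 → extends → [12, 15, 18, 20, 24, 27]
24 → already a tail → [12, 15, 18, 20, 24, 27]
30 → extends → [12, 15, 18, 20, 24, 27, 30]
28 → replaces 30 → [12, 15, 18, 20, 24, 27, 28]
33 → extends → [12, 15, 18, 20, 24, 27, 28, 33]
Length 8; one witness is 12, 16, 18, 21, 24, 27, 30, 33.

12, 16, 18, 21, 24, 27, 30, 33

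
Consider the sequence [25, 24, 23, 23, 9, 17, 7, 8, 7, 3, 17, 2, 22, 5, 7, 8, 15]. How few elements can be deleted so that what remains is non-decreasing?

Fewest deletions = n − (longest non-decreasing subsequence).
Patience tails:
25 → extends → [25]
24 → replaces 25 → [24]
23 → replaces 24 → [23]
23 → extends → [23, 23]
9 → replaces 23 → [9, 23]
17 → replaces 23 → [9, 17]
7 → replaces 9 → [7, 17]
8 → replaces 17 → [7, 8]
7 → replaces 8 → [7, 7]
3 → replaces 7 → [3, 7]
17 → extends → [3, 7, 17]
2 → replaces 3 → [2, 7, 17]
22 → extends → [2, 7, 17, 22]
5 → replaces 7 → [2, 5, 17, 22]
7 → replaces 17 → [2, 5, 7, 22]
8 → replaces 22 → [2, 5, 7, 8]
15 → extends → [2, 5, 7, 8, 15]
Longest non-decreasing subsequence has length 5, so deletions = 17 − 5 = 12.

12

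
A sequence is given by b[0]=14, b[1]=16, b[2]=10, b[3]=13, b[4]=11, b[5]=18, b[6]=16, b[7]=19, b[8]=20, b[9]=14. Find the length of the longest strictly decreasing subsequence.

Let dp[i] be the longest strictly decreasing subsequence ending at i:
i:      0  1  2  3  4  5  6  7  8  9
b[i]:  14 16 10 13 11 18 16 19 20 14
dp:     1  1  2  2  3  1  2  1  1  3
Maximum is 3.

3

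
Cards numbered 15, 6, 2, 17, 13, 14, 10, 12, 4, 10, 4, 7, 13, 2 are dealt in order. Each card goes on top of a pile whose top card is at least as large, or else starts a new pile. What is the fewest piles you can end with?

Place each on the leftmost legal pile:
15 → new pile 1 (tops now [15])
6 → pile 1 (tops now [6])
2 → pile 1 (tops now [2])
17 → new pile 2 (tops now [2, 17])
13 → pile 2 (tops now [2, 13])
14 → new pile 3 (tops now [2, 13, 14])
10 → pile 2 (tops now [2, 10, 14])
12 → pile 3 (tops now [2, 10, 12])
4 → pile 2 (tops now [2, 4, 12])
10 → pile 3 (tops now [2, 4, 10])
4 → pile 2 (tops now [2, 4, 10])
7 → pile 3 (tops now [2, 4, 7])
13 → new pile 4 (tops now [2, 4, 7, 13])
2 → pile 1 (tops now [2, 4, 7, 13])
Four piles.

4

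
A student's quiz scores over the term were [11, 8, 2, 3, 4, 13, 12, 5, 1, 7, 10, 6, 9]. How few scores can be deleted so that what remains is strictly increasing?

Fewest deletions = n − (longest strictly increasing subsequence).
Patience tails:
11 → extends → [11]
8 → replaces 11 → [8]
2 → replaces 8 → [2]
3 → extends → [2, 3]
4 → extends → [2, 3, 4]
13 → extends → [2, 3, 4, 13]
12 → replaces 13 → [2, 3, 4, 12]
5 → replaces 12 → [2, 3, 4, 5]
1 → replaces 2 → [1, 3, 4, 5]
7 → extends → [1, 3, 4, 5, 7]
10 → extends → [1, 3, 4, 5, 7, 10]
6 → replaces 7 → [1, 3, 4, 5, 6, 10]
9 → replaces 10 → [1, 3, 4, 5, 6, 9]
Longest strictly increasing subsequence has length 6, so deletions = 13 − 6 = 7.

7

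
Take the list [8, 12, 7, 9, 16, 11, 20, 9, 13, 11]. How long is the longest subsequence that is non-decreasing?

4

Let dp[i] be the length of the longest such subsequence ending at index i:
i:      1  2  3  4  5  6  7  8  9 10
a[i]:   8 12  7  9 16 11 20  9 13 11
dp:     1  2  1  2  3  3  4  3  4  4
Maximum dp value is 4.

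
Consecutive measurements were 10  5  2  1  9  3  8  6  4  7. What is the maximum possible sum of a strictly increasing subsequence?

18

Let S[i] be the best sum of a strictly increasing subsequence ending at i:
i:      1  2  3  4  5  6  7  8  9 10
a[i]:  10  5  2  1  9  3  8  6  4  7
S:     10  5  2  1 14  5 13 11  9 18
Maximum is 18 (e.g. 2 + 3 + 6 + 7).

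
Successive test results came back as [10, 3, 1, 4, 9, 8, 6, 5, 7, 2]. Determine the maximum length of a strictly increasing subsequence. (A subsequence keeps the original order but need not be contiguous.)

Track the smallest tail for each achievable length (strict):
10 → extends → [10]
3 → replaces 10 → [3]
1 → replaces 3 → [1]
4 → extends → [1, 4]
9 → extends → [1, 4, 9]
8 → replaces 9 → [1, 4, 8]
6 → replaces 8 → [1, 4, 6]
5 → replaces 6 → [1, 4, 5]
7 → extends → [1, 4, 5, 7]
2 → replaces 4 → [1, 2, 5, 7]
Four tails, so the longest strictly increasing subsequence has length 4 (e.g. 3, 4, 6, 7).

4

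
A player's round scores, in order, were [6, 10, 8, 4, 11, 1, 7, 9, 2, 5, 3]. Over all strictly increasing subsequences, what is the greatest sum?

27

Let S[i] be the best sum of a strictly increasing subsequence ending at i:
i:      1  2  3  4  5  6  7  8  9 10 11
a[i]:   6 10  8  4 11  1  7  9  2  5  3
S:      6 16 14  4 27  1 13 23  3  9  6
Maximum is 27 (e.g. 6 + 10 + 11).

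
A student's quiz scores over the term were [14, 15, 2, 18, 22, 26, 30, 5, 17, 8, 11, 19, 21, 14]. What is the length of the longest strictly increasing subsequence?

Track the smallest tail for each achievable length (strict):
14 → extends → [14]
15 → extends → [14, 15]
2 → replaces 14 → [2, 15]
18 → extends → [2, 15, 18]
22 → extends → [2, 15, 18, 22]
26 → extends → [2, 15, 18, 22, 26]
30 → extends → [2, 15, 18, 22, 26, 30]
5 → replaces 15 → [2, 5, 18, 22, 26, 30]
17 → replaces 18 → [2, 5, 17, 22, 26, 30]
8 → replaces 17 → [2, 5, 8, 22, 26, 30]
11 → replaces 22 → [2, 5, 8, 11, 26, 30]
19 → replaces 26 → [2, 5, 8, 11, 19, 30]
21 → replaces 30 → [2, 5, 8, 11, 19, 21]
14 → replaces 19 → [2, 5, 8, 11, 14, 21]
Six tails, so the longest strictly increasing subsequence has length 6 (e.g. 14, 15, 18, 22, 26, 30).

6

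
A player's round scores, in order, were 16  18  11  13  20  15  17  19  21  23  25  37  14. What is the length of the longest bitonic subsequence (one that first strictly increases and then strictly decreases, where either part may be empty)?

10

inc[i] = longest strictly increasing subsequence ending at i; dec[i] = longest strictly decreasing subsequence starting at i:
i:      1  2  3  4  5  6  7  8  9 10 11 12 13
a[i]:  16 18 11 13 20 15 17 19 21 23 25 37 14
inc:    1  2  1  2  3  3  4  5  6  7  8  9  3
dec:    3  3  1  1  3  2  2  2  2  2  2  2  1
Best peak at i=12 (value 37): inc=9, dec=2, length 9+2−1 = 10.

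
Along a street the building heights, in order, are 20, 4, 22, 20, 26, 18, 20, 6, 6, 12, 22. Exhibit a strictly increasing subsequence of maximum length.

4, 18, 20, 22

Patience tails give the LIS length; then backtrack through the dp parents:
20 → extends → [20]
4 → replaces 20 → [4]
22 → extends → [4, 22]
20 → replaces 22 → [4, 20]
26 → extends → [4, 20, 26]
18 → replaces 20 → [4, 18, 26]
20 → replaces 26 → [4, 18, 20]
6 → replaces 18 → [4, 6, 20]
6 → already a tail → [4, 6, 20]
12 → replaces 20 → [4, 6, 12]
22 → extends → [4, 6, 12, 22]
Length 4; one witness is 4, 18, 20, 22.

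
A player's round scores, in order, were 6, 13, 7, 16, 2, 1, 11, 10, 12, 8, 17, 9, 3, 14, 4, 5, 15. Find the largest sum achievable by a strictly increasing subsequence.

Let S[i] be the best sum of a strictly increasing subsequence ending at i:
i:      1  2  3  4  5  6  7  8  9 10 11 12 13 14 15 16 17
a[i]:   6 13  7 16  2  1 11 10 12  8 17  9  3 14  4  5 15
S:      6 19 13 35  2  1 24 23 36 21 53 30  5 50  9 14 65
Maximum is 65 (e.g. 6 + 7 + 11 + 12 + 14 + 15).

65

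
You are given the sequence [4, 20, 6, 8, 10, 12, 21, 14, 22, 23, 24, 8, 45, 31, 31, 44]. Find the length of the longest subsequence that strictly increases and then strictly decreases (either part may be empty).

11

inc[i] = longest strictly increasing subsequence ending at i; dec[i] = longest strictly decreasing subsequence starting at i:
i:      1  2  3  4  5  6  7  8  9 10 11 12 13 14 15 16
a[i]:   4 20  6  8 10 12 21 14 22 23 24  8 45 31 31 44
inc:    1  2  2  3  4  5  6  6  7  8  9  3 10 10 10 11
dec:    1  3  1  1  2  2  3  2  2  2  2  1  2  1  1  1
Best peak at i=13 (value 45): inc=10, dec=2, length 10+2−1 = 11.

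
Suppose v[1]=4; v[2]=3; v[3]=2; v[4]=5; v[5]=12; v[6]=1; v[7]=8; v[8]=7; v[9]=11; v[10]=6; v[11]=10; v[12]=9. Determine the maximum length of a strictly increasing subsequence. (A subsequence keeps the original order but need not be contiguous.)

Track the smallest tail for each achievable length (strict):
4 → extends → [4]
3 → replaces 4 → [3]
2 → replaces 3 → [2]
5 → extends → [2, 5]
12 → extends → [2, 5, 12]
1 → replaces 2 → [1, 5, 12]
8 → replaces 12 → [1, 5, 8]
7 → replaces 8 → [1, 5, 7]
11 → extends → [1, 5, 7, 11]
6 → replaces 7 → [1, 5, 6, 11]
10 → replaces 11 → [1, 5, 6, 10]
9 → replaces 10 → [1, 5, 6, 9]
Four tails, so the longest strictly increasing subsequence has length 4 (e.g. 4, 5, 8, 11).

4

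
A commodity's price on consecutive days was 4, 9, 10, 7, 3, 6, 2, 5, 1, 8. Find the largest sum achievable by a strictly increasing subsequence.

Let S[i] be the best sum of a strictly increasing subsequence ending at i:
i:      1  2  3  4  5  6  7  8  9 10
a[i]:   4  9 10  7  3  6  2  5  1  8
S:      4 13 23 11  3 10  2  9  1 19
Maximum is 23 (e.g. 4 + 9 + 10).

23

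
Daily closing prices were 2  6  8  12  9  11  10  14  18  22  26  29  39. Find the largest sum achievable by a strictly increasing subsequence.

184

Let S[i] be the best sum of a strictly increasing subsequence ending at i:
i:       1   2   3   4   5   6   7   8   9  10  11  12  13
a[i]:    2   6   8  12   9  11  10  14  18  22  26  29  39
S:       2   8  16  28  25  36  35  50  68  90 116 145 184
Maximum is 184 (e.g. 2 + 6 + 8 + 9 + 11 + 14 + 18 + 22 + 26 + 29 + 39).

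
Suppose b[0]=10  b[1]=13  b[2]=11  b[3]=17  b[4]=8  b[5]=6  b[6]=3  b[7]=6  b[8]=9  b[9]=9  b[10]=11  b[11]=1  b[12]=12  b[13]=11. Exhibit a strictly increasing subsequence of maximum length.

Patience tails give the LIS length; then backtrack through the dp parents:
10 → extends → [10]
13 → extends → [10, 13]
11 → replaces 13 → [10, 11]
17 → extends → [10, 11, 17]
8 → replaces 10 → [8, 11, 17]
6 → replaces 8 → [6, 11, 17]
3 → replaces 6 → [3, 11, 17]
6 → replaces 11 → [3, 6, 17]
9 → replaces 17 → [3, 6, 9]
9 → already a tail → [3, 6, 9]
11 → extends → [3, 6, 9, 11]
1 → replaces 3 → [1, 6, 9, 11]
12 → extends → [1, 6, 9, 11, 12]
11 → already a tail → [1, 6, 9, 11, 12]
Length 5; one witness is 3, 6, 9, 11, 12.

3, 6, 9, 11, 12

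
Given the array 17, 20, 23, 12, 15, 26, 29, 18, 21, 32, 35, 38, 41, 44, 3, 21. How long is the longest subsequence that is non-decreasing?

10

Track the smallest tail for each achievable length (allowing ties):
17 → extends → [17]
20 → extends → [17, 20]
23 → extends → [17, 20, 23]
12 → replaces 17 → [12, 20, 23]
15 → replaces 20 → [12, 15, 23]
26 → extends → [12, 15, 23, 26]
29 → extends → [12, 15, 23, 26, 29]
18 → replaces 23 → [12, 15, 18, 26, 29]
21 → replaces 26 → [12, 15, 18, 21, 29]
32 → extends → [12, 15, 18, 21, 29, 32]
35 → extends → [12, 15, 18, 21, 29, 32, 35]
38 → extends → [12, 15, 18, 21, 29, 32, 35, 38]
41 → extends → [12, 15, 18, 21, 29, 32, 35, 38, 41]
44 → extends → [12, 15, 18, 21, 29, 32, 35, 38, 41, 44]
3 → replaces 12 → [3, 15, 18, 21, 29, 32, 35, 38, 41, 44]
21 → replaces 29 → [3, 15, 18, 21, 21, 32, 35, 38, 41, 44]
Ten tails, so the longest non-decreasing subsequence has length 10 (e.g. 17, 20, 23, 26, 29, 32, 35, 38, 41, 44).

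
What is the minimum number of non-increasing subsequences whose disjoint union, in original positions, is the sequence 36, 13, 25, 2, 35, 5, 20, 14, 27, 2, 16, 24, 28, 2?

The minimum number of non-increasing subsequences covering a sequence equals the length of its longest strictly increasing subsequence.
LIS length is 6 (e.g. 2, 5, 14, 16, 24, 28), so 6 piles are needed.

6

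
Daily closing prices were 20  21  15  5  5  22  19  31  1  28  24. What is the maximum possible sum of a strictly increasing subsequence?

94

Let S[i] be the best sum of a strictly increasing subsequence ending at i:
i:      1  2  3  4  5  6  7  8  9 10 11
a[i]:  20 21 15  5  5 22 19 31  1 28 24
S:     20 41 15  5  5 63 34 94  1 91 87
Maximum is 94 (e.g. 20 + 21 + 22 + 31).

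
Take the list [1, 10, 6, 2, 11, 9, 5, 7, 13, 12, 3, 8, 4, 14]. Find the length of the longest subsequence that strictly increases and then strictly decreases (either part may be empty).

inc[i] = longest strictly increasing subsequence ending at i; dec[i] = longest strictly decreasing subsequence starting at i:
i:      1  2  3  4  5  6  7  8  9 10 11 12 13 14
a[i]:   1 10  6  2 11  9  5  7 13 12  3  8  4 14
inc:    1  2  2  2  3  3  3  4  5  5  3  5  4  6
dec:    1  4  3  1  4  3  2  2  4  3  1  2  1  1
Best peak at i=9 (value 13): inc=5, dec=4, length 5+4−1 = 8.

8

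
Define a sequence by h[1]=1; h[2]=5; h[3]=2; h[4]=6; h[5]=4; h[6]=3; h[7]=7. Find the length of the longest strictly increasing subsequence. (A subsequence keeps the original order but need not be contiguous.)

4

Let dp[i] be the length of the longest such subsequence ending at index i:
i:     1 2 3 4 5 6 7
h[i]:  1 5 2 6 4 3 7
dp:    1 2 2 3 3 3 4
Maximum dp value is 4.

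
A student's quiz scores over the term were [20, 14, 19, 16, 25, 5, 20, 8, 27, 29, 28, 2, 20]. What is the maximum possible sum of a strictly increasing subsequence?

114

Let S[i] be the best sum of a strictly increasing subsequence ending at i:
i:       1   2   3   4   5   6   7   8   9  10  11  12  13
a[i]:   20  14  19  16  25   5  20   8  27  29  28   2  20
S:      20  14  33  30  58   5  53  13  85 114 113   2  53
Maximum is 114 (e.g. 14 + 19 + 25 + 27 + 29).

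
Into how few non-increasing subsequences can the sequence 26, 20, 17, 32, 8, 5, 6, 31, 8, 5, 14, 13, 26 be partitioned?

5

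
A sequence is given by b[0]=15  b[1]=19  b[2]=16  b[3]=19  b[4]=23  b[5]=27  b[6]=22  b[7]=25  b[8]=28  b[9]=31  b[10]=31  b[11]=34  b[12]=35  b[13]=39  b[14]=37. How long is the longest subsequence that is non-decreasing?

11

Let dp[i] be the length of the longest such subsequence ending at index i:
i:      0  1  2  3  4  5  6  7  8  9 10 11 12 13 14
b[i]:  15 19 16 19 23 27 22 25 28 31 31 34 35 39 37
dp:     1  2  2  3  4  5  4  5  6  7  8  9 10 11 11
Maximum dp value is 11.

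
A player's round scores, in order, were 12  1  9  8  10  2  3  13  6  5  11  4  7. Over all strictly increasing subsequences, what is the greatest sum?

33

Let S[i] be the best sum of a strictly increasing subsequence ending at i:
i:      1  2  3  4  5  6  7  8  9 10 11 12 13
a[i]:  12  1  9  8 10  2  3 13  6  5 11  4  7
S:     12  1 10  9 20  3  6 33 12 11 31 10 19
Maximum is 33 (e.g. 1 + 9 + 10 + 13).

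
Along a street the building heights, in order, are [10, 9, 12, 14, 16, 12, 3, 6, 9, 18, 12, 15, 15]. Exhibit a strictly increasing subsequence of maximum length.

10, 12, 14, 16, 18

Patience tails give the LIS length; then backtrack through the dp parents:
10 → extends → [10]
9 → replaces 10 → [9]
12 → extends → [9, 12]
14 → extends → [9, 12, 14]
16 → extends → [9, 12, 14, 16]
12 → already a tail → [9, 12, 14, 16]
3 → replaces 9 → [3, 12, 14, 16]
6 → replaces 12 → [3, 6, 14, 16]
9 → replaces 14 → [3, 6, 9, 16]
18 → extends → [3, 6, 9, 16, 18]
12 → replaces 16 → [3, 6, 9, 12, 18]
15 → replaces 18 → [3, 6, 9, 12, 15]
15 → already a tail → [3, 6, 9, 12, 15]
Length 5; one witness is 10, 12, 14, 16, 18.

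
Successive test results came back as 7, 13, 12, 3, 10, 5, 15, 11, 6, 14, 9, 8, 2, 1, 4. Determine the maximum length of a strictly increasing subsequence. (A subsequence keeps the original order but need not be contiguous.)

Track the smallest tail for each achievable length (strict):
7 → extends → [7]
13 → extends → [7, 13]
12 → replaces 13 → [7, 12]
3 → replaces 7 → [3, 12]
10 → replaces 12 → [3, 10]
5 → replaces 10 → [3, 5]
15 → extends → [3, 5, 15]
11 → replaces 15 → [3, 5, 11]
6 → replaces 11 → [3, 5, 6]
14 → extends → [3, 5, 6, 14]
9 → replaces 14 → [3, 5, 6, 9]
8 → replaces 9 → [3, 5, 6, 8]
2 → replaces 3 → [2, 5, 6, 8]
1 → replaces 2 → [1, 5, 6, 8]
4 → replaces 5 → [1, 4, 6, 8]
Four tails, so the longest strictly increasing subsequence has length 4 (e.g. 7, 10, 11, 14).

4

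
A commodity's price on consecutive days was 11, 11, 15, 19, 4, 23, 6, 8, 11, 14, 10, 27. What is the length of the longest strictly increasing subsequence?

6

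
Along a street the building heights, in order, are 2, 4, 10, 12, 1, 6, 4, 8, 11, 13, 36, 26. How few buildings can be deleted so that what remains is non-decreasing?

Fewest deletions = n − (longest non-decreasing subsequence).
i:      1  2  3  4  5  6  7  8  9 10 11 12
a[i]:   2  4 10 12  1  6  4  8 11 13 36 26
dp:     1  2  3  4  1  3  3  4  5  6  7  7
max dp = 7, so deletions = 12 − 7 = 5.

5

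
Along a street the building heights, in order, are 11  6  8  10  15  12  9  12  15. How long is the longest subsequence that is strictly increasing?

5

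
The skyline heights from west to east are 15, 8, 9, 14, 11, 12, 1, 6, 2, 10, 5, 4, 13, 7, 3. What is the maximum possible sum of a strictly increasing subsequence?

53

Let S[i] be the best sum of a strictly increasing subsequence ending at i:
i:      1  2  3  4  5  6  7  8  9 10 11 12 13 14 15
a[i]:  15  8  9 14 11 12  1  6  2 10  5  4 13  7  3
S:     15  8 17 31 28 40  1  7  3 27  8  7 53 15  6
Maximum is 53 (e.g. 8 + 9 + 11 + 12 + 13).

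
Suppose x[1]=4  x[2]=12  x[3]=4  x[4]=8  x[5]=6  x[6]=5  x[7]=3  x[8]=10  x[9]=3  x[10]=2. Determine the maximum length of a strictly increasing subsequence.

3

Let dp[i] be the length of the longest such subsequence ending at index i:
i:      1  2  3  4  5  6  7  8  9 10
x[i]:   4 12  4  8  6  5  3 10  3  2
dp:     1  2  1  2  2  2  1  3  1  1
Maximum dp value is 3.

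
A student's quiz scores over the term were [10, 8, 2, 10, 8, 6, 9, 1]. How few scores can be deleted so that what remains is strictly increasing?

5

Fewest deletions = n − (longest strictly increasing subsequence).
i:      1  2  3  4  5  6  7  8
a[i]:  10  8  2 10  8  6  9  1
dp:     1  1  1  2  2  2  3  1
max dp = 3, so deletions = 8 − 3 = 5.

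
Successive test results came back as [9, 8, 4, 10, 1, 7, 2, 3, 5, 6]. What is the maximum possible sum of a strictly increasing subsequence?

Let S[i] be the best sum of a strictly increasing subsequence ending at i:
i:      1  2  3  4  5  6  7  8  9 10
a[i]:   9  8  4 10  1  7  2  3  5  6
S:      9  8  4 19  1 11  3  6 11 17
Maximum is 19 (e.g. 9 + 10).

19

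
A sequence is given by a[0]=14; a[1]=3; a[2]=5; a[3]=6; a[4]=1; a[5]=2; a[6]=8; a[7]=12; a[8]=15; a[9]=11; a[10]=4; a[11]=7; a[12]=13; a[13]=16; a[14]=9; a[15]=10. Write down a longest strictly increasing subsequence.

3, 5, 6, 8, 12, 15, 16

Patience tails give the LIS length; then backtrack through the dp parents:
14 → extends → [14]
3 → replaces 14 → [3]
5 → extends → [3, 5]
6 → extends → [3, 5, 6]
1 → replaces 3 → [1, 5, 6]
2 → replaces 5 → [1, 2, 6]
8 → extends → [1, 2, 6, 8]
12 → extends → [1, 2, 6, 8, 12]
15 → extends → [1, 2, 6, 8, 12, 15]
11 → replaces 12 → [1, 2, 6, 8, 11, 15]
4 → replaces 6 → [1, 2, 4, 8, 11, 15]
7 → replaces 8 → [1, 2, 4, 7, 11, 15]
13 → replaces 15 → [1, 2, 4, 7, 11, 13]
16 → extends → [1, 2, 4, 7, 11, 13, 16]
9 → replaces 11 → [1, 2, 4, 7, 9, 13, 16]
10 → replaces 13 → [1, 2, 4, 7, 9, 10, 16]
Length 7; one witness is 3, 5, 6, 8, 12, 15, 16.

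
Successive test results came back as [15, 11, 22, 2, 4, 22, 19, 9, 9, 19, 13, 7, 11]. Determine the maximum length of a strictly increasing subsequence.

Let dp[i] be the length of the longest such subsequence ending at index i:
i:      1  2  3  4  5  6  7  8  9 10 11 12 13
a[i]:  15 11 22  2  4 22 19  9  9 19 13  7 11
dp:     1  1  2  1  2  3  3  3  3  4  4  3  4
Maximum dp value is 4.

4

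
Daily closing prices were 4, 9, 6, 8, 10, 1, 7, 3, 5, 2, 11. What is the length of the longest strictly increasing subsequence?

5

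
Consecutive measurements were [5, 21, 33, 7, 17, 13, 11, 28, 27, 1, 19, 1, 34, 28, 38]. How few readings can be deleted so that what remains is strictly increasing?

Fewest deletions = n − (longest strictly increasing subsequence).
i:      1  2  3  4  5  6  7  8  9 10 11 12 13 14 15
a[i]:   5 21 33  7 17 13 11 28 27  1 19  1 34 28 38
dp:     1  2  3  2  3  3  3  4  4  1  4  1  5  5  6
max dp = 6, so deletions = 15 − 6 = 9.

9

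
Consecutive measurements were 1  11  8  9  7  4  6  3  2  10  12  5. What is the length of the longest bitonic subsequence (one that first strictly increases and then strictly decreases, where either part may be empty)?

inc[i] = longest strictly increasing subsequence ending at i; dec[i] = longest strictly decreasing subsequence starting at i:
i:      1  2  3  4  5  6  7  8  9 10 11 12
a[i]:   1 11  8  9  7  4  6  3  2 10 12  5
inc:    1  2  2  3  2  2  3  2  2  4  5  3
dec:    1  6  5  5  4  3  3  2  1  2  2  1
Best peak at i=2 (value 11): inc=2, dec=6, length 2+6−1 = 7.

7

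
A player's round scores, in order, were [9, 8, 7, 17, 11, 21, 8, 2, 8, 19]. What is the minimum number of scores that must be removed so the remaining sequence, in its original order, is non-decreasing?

Fewest deletions = n − (longest non-decreasing subsequence).
Patience tails:
9 → extends → [9]
8 → replaces 9 → [8]
7 → replaces 8 → [7]
17 → extends → [7, 17]
11 → replaces 17 → [7, 11]
21 → extends → [7, 11, 21]
8 → replaces 11 → [7, 8, 21]
2 → replaces 7 → [2, 8, 21]
8 → replaces 21 → [2, 8, 8]
19 → extends → [2, 8, 8, 19]
Longest non-decreasing subsequence has length 4, so deletions = 10 − 4 = 6.

6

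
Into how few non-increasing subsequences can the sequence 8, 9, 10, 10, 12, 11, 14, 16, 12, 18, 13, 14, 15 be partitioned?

8

Place each on the leftmost legal pile:
8 → new pile 1 (tops now [8])
9 → new pile 2 (tops now [8, 9])
10 → new pile 3 (tops now [8, 9, 10])
10 → pile 3 (tops now [8, 9, 10])
12 → new pile 4 (tops now [8, 9, 10, 12])
11 → pile 4 (tops now [8, 9, 10, 11])
14 → new pile 5 (tops now [8, 9, 10, 11, 14])
16 → new pile 6 (tops now [8, 9, 10, 11, 14, 16])
12 → pile 5 (tops now [8, 9, 10, 11, 12, 16])
18 → new pile 7 (tops now [8, 9, 10, 11, 12, 16, 18])
13 → pile 6 (tops now [8, 9, 10, 11, 12, 13, 18])
14 → pile 7 (tops now [8, 9, 10, 11, 12, 13, 14])
15 → new pile 8 (tops now [8, 9, 10, 11, 12, 13, 14, 15])
Eight piles.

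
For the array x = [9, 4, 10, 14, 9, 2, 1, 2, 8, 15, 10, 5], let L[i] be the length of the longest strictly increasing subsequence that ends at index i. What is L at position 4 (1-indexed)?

dp[i] = 1 + max{dp[j] : j<i, x[j]<x[i]} (or 1 if no such j):
i:      1  2  3  4  5  6  7  8  9 10 11 12
x[i]:   9  4 10 14  9  2  1  2  8 15 10  5
dp:     1  1  2  3  2  1  1  2  3  4  4  3
At index 4 the value is 3.

3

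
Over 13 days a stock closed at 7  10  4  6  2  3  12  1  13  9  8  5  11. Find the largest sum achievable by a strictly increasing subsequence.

42

Let S[i] be the best sum of a strictly increasing subsequence ending at i:
i:      1  2  3  4  5  6  7  8  9 10 11 12 13
a[i]:   7 10  4  6  2  3 12  1 13  9  8  5 11
S:      7 17  4 10  2  5 29  1 42 19 18 10 30
Maximum is 42 (e.g. 7 + 10 + 12 + 13).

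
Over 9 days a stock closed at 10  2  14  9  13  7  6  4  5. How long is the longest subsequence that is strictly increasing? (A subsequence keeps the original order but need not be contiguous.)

Track the smallest tail for each achievable length (strict):
10 → extends → [10]
2 → replaces 10 → [2]
14 → extends → [2, 14]
9 → replaces 14 → [2, 9]
13 → extends → [2, 9, 13]
7 → replaces 9 → [2, 7, 13]
6 → replaces 7 → [2, 6, 13]
4 → replaces 6 → [2, 4, 13]
5 → replaces 13 → [2, 4, 5]
Three tails, so the longest strictly increasing subsequence has length 3 (e.g. 2, 9, 13).

3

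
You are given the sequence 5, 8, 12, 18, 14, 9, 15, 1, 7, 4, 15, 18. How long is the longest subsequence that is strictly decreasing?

Negate each value so 'decreasing' becomes 'increasing', then run patience tails on the negated sequence:
-5 → extends → [-5]
-8 → replaces -5 → [-8]
-12 → replaces -8 → [-12]
-18 → replaces -12 → [-18]
-14 → extends → [-18, -14]
-9 → extends → [-18, -14, -9]
-15 → replaces -14 → [-18, -15, -9]
-1 → extends → [-18, -15, -9, -1]
-7 → replaces -1 → [-18, -15, -9, -7]
-4 → extends → [-18, -15, -9, -7, -4]
-15 → already a tail → [-18, -15, -9, -7, -4]
-18 → already a tail → [-18, -15, -9, -7, -4]
Five tails, so the longest strictly decreasing subsequence of the original has length 5.

5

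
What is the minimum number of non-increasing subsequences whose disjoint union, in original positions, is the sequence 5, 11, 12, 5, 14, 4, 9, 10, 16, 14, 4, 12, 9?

5

Place each on the leftmost legal pile:
5 → new pile 1 (tops now [5])
11 → new pile 2 (tops now [5, 11])
12 → new pile 3 (tops now [5, 11, 12])
5 → pile 1 (tops now [5, 11, 12])
14 → new pile 4 (tops now [5, 11, 12, 14])
4 → pile 1 (tops now [4, 11, 12, 14])
9 → pile 2 (tops now [4, 9, 12, 14])
10 → pile 3 (tops now [4, 9, 10, 14])
16 → new pile 5 (tops now [4, 9, 10, 14, 16])
14 → pile 4 (tops now [4, 9, 10, 14, 16])
4 → pile 1 (tops now [4, 9, 10, 14, 16])
12 → pile 4 (tops now [4, 9, 10, 12, 16])
9 → pile 2 (tops now [4, 9, 10, 12, 16])
Five piles.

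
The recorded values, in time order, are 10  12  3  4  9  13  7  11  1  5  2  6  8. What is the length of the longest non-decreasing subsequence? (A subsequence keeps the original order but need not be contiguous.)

Let dp[i] be the length of the longest such subsequence ending at index i:
i:      1  2  3  4  5  6  7  8  9 10 11 12 13
a[i]:  10 12  3  4  9 13  7 11  1  5  2  6  8
dp:     1  2  1  2  3  4  3  4  1  3  2  4  5
Maximum dp value is 5.

5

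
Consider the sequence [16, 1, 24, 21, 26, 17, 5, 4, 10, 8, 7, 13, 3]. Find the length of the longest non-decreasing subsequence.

Let dp[i] be the length of the longest such subsequence ending at index i:
i:      1  2  3  4  5  6  7  8  9 10 11 12 13
a[i]:  16  1 24 21 26 17  5  4 10  8  7 13  3
dp:     1  1  2  2  3  2  2  2  3  3  3  4  2
Maximum dp value is 4.

4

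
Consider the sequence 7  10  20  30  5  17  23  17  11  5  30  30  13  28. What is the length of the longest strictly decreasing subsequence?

Negate each value so 'decreasing' becomes 'increasing', then run patience tails on the negated sequence:
-7 → extends → [-7]
-10 → replaces -7 → [-10]
-20 → replaces -10 → [-20]
-30 → replaces -20 → [-30]
-5 → extends → [-30, -5]
-17 → replaces -5 → [-30, -17]
-23 → replaces -17 → [-30, -23]
-17 → extends → [-30, -23, -17]
-11 → extends → [-30, -23, -17, -11]
-5 → extends → [-30, -23, -17, -11, -5]
-30 → already a tail → [-30, -23, -17, -11, -5]
-30 → already a tail → [-30, -23, -17, -11, -5]
-13 → replaces -11 → [-30, -23, -17, -13, -5]
-28 → replaces -23 → [-30, -28, -17, -13, -5]
Five tails, so the longest strictly decreasing subsequence of the original has length 5.

5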